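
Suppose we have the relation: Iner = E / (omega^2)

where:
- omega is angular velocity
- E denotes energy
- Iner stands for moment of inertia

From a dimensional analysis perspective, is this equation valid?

Yes

omega (angular velocity) has dimensions [T^-1].
E (energy) has dimensions [L^2 M T^-2].
Iner (moment of inertia) has dimensions [L^2 M].

Left side: [L^2 M]
Right side: [L^2 M]

Both sides have the same dimensions, so the equation is dimensionally consistent.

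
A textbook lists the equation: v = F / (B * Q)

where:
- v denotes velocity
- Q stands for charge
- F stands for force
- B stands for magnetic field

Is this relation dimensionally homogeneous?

Yes

v (velocity) has dimensions [L T^-1].
Q (charge) has dimensions [I T].
F (force) has dimensions [L M T^-2].
B (magnetic field) has dimensions [I^-1 M T^-2].

Left side: [L T^-1]
Right side: [L T^-1]

Both sides have the same dimensions, so the equation is dimensionally consistent.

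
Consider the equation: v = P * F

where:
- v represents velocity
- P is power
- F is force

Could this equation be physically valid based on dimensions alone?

No

v (velocity) has dimensions [L T^-1].
P (power) has dimensions [L^2 M T^-3].
F (force) has dimensions [L M T^-2].

Left side: [L T^-1]
Right side: [L^3 M^2 T^-5]

The two sides have different dimensions, so the equation is NOT dimensionally consistent.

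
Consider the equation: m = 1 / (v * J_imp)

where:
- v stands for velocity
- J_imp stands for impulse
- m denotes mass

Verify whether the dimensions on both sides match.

No

v (velocity) has dimensions [L T^-1].
J_imp (impulse) has dimensions [L M T^-1].
m (mass) has dimensions [M].

Left side: [M]
Right side: [L^-2 M^-1 T^2]

The two sides have different dimensions, so the equation is NOT dimensionally consistent.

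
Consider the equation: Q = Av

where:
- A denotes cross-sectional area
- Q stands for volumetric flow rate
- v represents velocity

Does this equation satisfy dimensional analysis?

Yes

A (cross-sectional area) has dimensions [L^2].
Q (volumetric flow rate) has dimensions [L^3 T^-1].
v (velocity) has dimensions [L T^-1].

Left side: [L^3 T^-1]
Right side: [L^3 T^-1]

Both sides have the same dimensions, so the equation is dimensionally consistent.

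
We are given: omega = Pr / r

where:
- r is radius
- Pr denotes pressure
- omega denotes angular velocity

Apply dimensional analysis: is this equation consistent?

No

r (radius) has dimensions [L].
Pr (pressure) has dimensions [L^-1 M T^-2].
omega (angular velocity) has dimensions [T^-1].

Left side: [T^-1]
Right side: [L^-2 M T^-2]

The two sides have different dimensions, so the equation is NOT dimensionally consistent.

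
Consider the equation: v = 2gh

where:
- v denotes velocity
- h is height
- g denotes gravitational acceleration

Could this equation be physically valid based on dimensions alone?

No

v (velocity) has dimensions [L T^-1].
h (height) has dimensions [L].
g (gravitational acceleration) has dimensions [L T^-2].

Left side: [L T^-1]
Right side: [L^2 T^-2]

The two sides have different dimensions, so the equation is NOT dimensionally consistent.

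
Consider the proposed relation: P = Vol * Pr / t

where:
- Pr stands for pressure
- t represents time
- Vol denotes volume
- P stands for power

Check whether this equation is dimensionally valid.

Yes

Pr (pressure) has dimensions [L^-1 M T^-2].
t (time) has dimensions [T].
Vol (volume) has dimensions [L^3].
P (power) has dimensions [L^2 M T^-3].

Left side: [L^2 M T^-3]
Right side: [L^2 M T^-3]

Both sides have the same dimensions, so the equation is dimensionally consistent.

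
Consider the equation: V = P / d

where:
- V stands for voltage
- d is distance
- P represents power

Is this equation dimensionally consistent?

No

V (voltage) has dimensions [I^-1 L^2 M T^-3].
d (distance) has dimensions [L].
P (power) has dimensions [L^2 M T^-3].

Left side: [I^-1 L^2 M T^-3]
Right side: [L M T^-3]

The two sides have different dimensions, so the equation is NOT dimensionally consistent.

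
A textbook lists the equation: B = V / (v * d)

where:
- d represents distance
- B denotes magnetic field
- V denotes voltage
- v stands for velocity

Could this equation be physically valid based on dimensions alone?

Yes

d (distance) has dimensions [L].
B (magnetic field) has dimensions [I^-1 M T^-2].
V (voltage) has dimensions [I^-1 L^2 M T^-3].
v (velocity) has dimensions [L T^-1].

Left side: [I^-1 M T^-2]
Right side: [I^-1 M T^-2]

Both sides have the same dimensions, so the equation is dimensionally consistent.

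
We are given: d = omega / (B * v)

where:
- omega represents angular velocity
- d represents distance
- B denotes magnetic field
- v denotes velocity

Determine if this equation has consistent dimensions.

No

omega (angular velocity) has dimensions [T^-1].
d (distance) has dimensions [L].
B (magnetic field) has dimensions [I^-1 M T^-2].
v (velocity) has dimensions [L T^-1].

Left side: [L]
Right side: [I L^-1 M^-1 T^2]

The two sides have different dimensions, so the equation is NOT dimensionally consistent.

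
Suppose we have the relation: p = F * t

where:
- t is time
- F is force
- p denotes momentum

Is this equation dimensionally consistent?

Yes

t (time) has dimensions [T].
F (force) has dimensions [L M T^-2].
p (momentum) has dimensions [L M T^-1].

Left side: [L M T^-1]
Right side: [L M T^-1]

Both sides have the same dimensions, so the equation is dimensionally consistent.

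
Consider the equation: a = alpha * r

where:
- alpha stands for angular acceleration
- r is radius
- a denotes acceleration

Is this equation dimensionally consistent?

Yes

alpha (angular acceleration) has dimensions [T^-2].
r (radius) has dimensions [L].
a (acceleration) has dimensions [L T^-2].

Left side: [L T^-2]
Right side: [L T^-2]

Both sides have the same dimensions, so the equation is dimensionally consistent.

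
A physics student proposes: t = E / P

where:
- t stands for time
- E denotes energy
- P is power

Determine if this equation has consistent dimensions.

Yes

t (time) has dimensions [T].
E (energy) has dimensions [L^2 M T^-2].
P (power) has dimensions [L^2 M T^-3].

Left side: [T]
Right side: [T]

Both sides have the same dimensions, so the equation is dimensionally consistent.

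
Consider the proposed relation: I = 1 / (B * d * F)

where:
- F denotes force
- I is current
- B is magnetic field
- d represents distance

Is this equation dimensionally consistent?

No

F (force) has dimensions [L M T^-2].
I (current) has dimensions [I].
B (magnetic field) has dimensions [I^-1 M T^-2].
d (distance) has dimensions [L].

Left side: [I]
Right side: [I L^-2 M^-2 T^4]

The two sides have different dimensions, so the equation is NOT dimensionally consistent.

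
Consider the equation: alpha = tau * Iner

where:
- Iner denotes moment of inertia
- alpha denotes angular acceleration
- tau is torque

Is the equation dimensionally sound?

No

Iner (moment of inertia) has dimensions [L^2 M].
alpha (angular acceleration) has dimensions [T^-2].
tau (torque) has dimensions [L^2 M T^-2].

Left side: [T^-2]
Right side: [L^4 M^2 T^-2]

The two sides have different dimensions, so the equation is NOT dimensionally consistent.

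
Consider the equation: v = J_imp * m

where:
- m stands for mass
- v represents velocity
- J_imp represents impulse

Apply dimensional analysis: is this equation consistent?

No

m (mass) has dimensions [M].
v (velocity) has dimensions [L T^-1].
J_imp (impulse) has dimensions [L M T^-1].

Left side: [L T^-1]
Right side: [L M^2 T^-1]

The two sides have different dimensions, so the equation is NOT dimensionally consistent.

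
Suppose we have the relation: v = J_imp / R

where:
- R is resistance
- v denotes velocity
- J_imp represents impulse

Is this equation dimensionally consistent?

No

R (resistance) has dimensions [I^-2 L^2 M T^-3].
v (velocity) has dimensions [L T^-1].
J_imp (impulse) has dimensions [L M T^-1].

Left side: [L T^-1]
Right side: [I^2 L^-1 T^2]

The two sides have different dimensions, so the equation is NOT dimensionally consistent.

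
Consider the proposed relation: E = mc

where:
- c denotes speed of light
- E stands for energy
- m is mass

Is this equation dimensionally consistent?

No

c (speed of light) has dimensions [L T^-1].
E (energy) has dimensions [L^2 M T^-2].
m (mass) has dimensions [M].

Left side: [L^2 M T^-2]
Right side: [L M T^-1]

The two sides have different dimensions, so the equation is NOT dimensionally consistent.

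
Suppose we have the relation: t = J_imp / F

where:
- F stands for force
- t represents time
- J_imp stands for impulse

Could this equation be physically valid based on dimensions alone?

Yes

F (force) has dimensions [L M T^-2].
t (time) has dimensions [T].
J_imp (impulse) has dimensions [L M T^-1].

Left side: [T]
Right side: [T]

Both sides have the same dimensions, so the equation is dimensionally consistent.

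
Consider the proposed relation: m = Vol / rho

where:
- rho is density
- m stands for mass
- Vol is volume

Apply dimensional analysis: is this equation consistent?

No

rho (density) has dimensions [L^-3 M].
m (mass) has dimensions [M].
Vol (volume) has dimensions [L^3].

Left side: [M]
Right side: [L^6 M^-1]

The two sides have different dimensions, so the equation is NOT dimensionally consistent.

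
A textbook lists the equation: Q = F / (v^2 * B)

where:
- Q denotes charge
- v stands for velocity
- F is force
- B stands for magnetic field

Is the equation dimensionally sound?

No

Q (charge) has dimensions [I T].
v (velocity) has dimensions [L T^-1].
F (force) has dimensions [L M T^-2].
B (magnetic field) has dimensions [I^-1 M T^-2].

Left side: [I T]
Right side: [I L^-1 T^2]

The two sides have different dimensions, so the equation is NOT dimensionally consistent.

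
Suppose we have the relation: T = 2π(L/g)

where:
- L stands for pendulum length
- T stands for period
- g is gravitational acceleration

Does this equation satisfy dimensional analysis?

No

L (pendulum length) has dimensions [L].
T (period) has dimensions [T].
g (gravitational acceleration) has dimensions [L T^-2].

Left side: [T]
Right side: [T^2]

The two sides have different dimensions, so the equation is NOT dimensionally consistent.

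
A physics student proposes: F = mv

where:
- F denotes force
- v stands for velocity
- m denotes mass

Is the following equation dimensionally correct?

No

F (force) has dimensions [L M T^-2].
v (velocity) has dimensions [L T^-1].
m (mass) has dimensions [M].

Left side: [L M T^-2]
Right side: [L M T^-1]

The two sides have different dimensions, so the equation is NOT dimensionally consistent.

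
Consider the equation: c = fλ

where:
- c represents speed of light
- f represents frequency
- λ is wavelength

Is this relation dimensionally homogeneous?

Yes

c (speed of light) has dimensions [L T^-1].
f (frequency) has dimensions [T^-1].
λ (wavelength) has dimensions [L].

Left side: [L T^-1]
Right side: [L T^-1]

Both sides have the same dimensions, so the equation is dimensionally consistent.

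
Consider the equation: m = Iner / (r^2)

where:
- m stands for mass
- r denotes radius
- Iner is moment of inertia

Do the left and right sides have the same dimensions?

Yes

m (mass) has dimensions [M].
r (radius) has dimensions [L].
Iner (moment of inertia) has dimensions [L^2 M].

Left side: [M]
Right side: [M]

Both sides have the same dimensions, so the equation is dimensionally consistent.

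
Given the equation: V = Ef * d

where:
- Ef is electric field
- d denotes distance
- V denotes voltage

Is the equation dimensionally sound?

Yes

Ef (electric field) has dimensions [I^-1 L M T^-3].
d (distance) has dimensions [L].
V (voltage) has dimensions [I^-1 L^2 M T^-3].

Left side: [I^-1 L^2 M T^-3]
Right side: [I^-1 L^2 M T^-3]

Both sides have the same dimensions, so the equation is dimensionally consistent.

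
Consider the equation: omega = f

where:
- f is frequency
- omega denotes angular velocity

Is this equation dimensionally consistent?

Yes

f (frequency) has dimensions [T^-1].
omega (angular velocity) has dimensions [T^-1].

Left side: [T^-1]
Right side: [T^-1]

Both sides have the same dimensions, so the equation is dimensionally consistent.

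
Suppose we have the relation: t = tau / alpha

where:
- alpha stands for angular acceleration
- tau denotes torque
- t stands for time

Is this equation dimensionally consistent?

No

alpha (angular acceleration) has dimensions [T^-2].
tau (torque) has dimensions [L^2 M T^-2].
t (time) has dimensions [T].

Left side: [T]
Right side: [L^2 M]

The two sides have different dimensions, so the equation is NOT dimensionally consistent.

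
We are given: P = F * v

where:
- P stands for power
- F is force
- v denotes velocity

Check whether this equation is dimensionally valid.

Yes

P (power) has dimensions [L^2 M T^-3].
F (force) has dimensions [L M T^-2].
v (velocity) has dimensions [L T^-1].

Left side: [L^2 M T^-3]
Right side: [L^2 M T^-3]

Both sides have the same dimensions, so the equation is dimensionally consistent.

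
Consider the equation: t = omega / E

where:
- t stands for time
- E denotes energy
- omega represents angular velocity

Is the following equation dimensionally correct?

No

t (time) has dimensions [T].
E (energy) has dimensions [L^2 M T^-2].
omega (angular velocity) has dimensions [T^-1].

Left side: [T]
Right side: [L^-2 M^-1 T]

The two sides have different dimensions, so the equation is NOT dimensionally consistent.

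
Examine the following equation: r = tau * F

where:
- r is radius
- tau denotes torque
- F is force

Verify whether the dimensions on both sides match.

No

r (radius) has dimensions [L].
tau (torque) has dimensions [L^2 M T^-2].
F (force) has dimensions [L M T^-2].

Left side: [L]
Right side: [L^3 M^2 T^-4]

The two sides have different dimensions, so the equation is NOT dimensionally consistent.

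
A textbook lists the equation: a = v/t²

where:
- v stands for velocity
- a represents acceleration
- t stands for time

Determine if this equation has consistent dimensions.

No

v (velocity) has dimensions [L T^-1].
a (acceleration) has dimensions [L T^-2].
t (time) has dimensions [T].

Left side: [L T^-2]
Right side: [L T^-3]

The two sides have different dimensions, so the equation is NOT dimensionally consistent.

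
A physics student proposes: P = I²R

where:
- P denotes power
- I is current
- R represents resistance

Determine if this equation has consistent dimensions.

Yes

P (power) has dimensions [L^2 M T^-3].
I (current) has dimensions [I].
R (resistance) has dimensions [I^-2 L^2 M T^-3].

Left side: [L^2 M T^-3]
Right side: [L^2 M T^-3]

Both sides have the same dimensions, so the equation is dimensionally consistent.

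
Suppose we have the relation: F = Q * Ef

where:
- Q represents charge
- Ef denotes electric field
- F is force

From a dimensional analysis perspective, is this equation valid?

Yes

Q (charge) has dimensions [I T].
Ef (electric field) has dimensions [I^-1 L M T^-3].
F (force) has dimensions [L M T^-2].

Left side: [L M T^-2]
Right side: [L M T^-2]

Both sides have the same dimensions, so the equation is dimensionally consistent.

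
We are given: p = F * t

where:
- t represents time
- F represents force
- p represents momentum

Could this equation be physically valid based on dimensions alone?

Yes

t (time) has dimensions [T].
F (force) has dimensions [L M T^-2].
p (momentum) has dimensions [L M T^-1].

Left side: [L M T^-1]
Right side: [L M T^-1]

Both sides have the same dimensions, so the equation is dimensionally consistent.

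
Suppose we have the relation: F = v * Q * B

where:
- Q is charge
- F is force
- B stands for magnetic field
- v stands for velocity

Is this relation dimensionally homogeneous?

Yes

Q (charge) has dimensions [I T].
F (force) has dimensions [L M T^-2].
B (magnetic field) has dimensions [I^-1 M T^-2].
v (velocity) has dimensions [L T^-1].

Left side: [L M T^-2]
Right side: [L M T^-2]

Both sides have the same dimensions, so the equation is dimensionally consistent.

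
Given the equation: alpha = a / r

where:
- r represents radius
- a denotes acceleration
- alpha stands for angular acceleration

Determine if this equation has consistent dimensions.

Yes

r (radius) has dimensions [L].
a (acceleration) has dimensions [L T^-2].
alpha (angular acceleration) has dimensions [T^-2].

Left side: [T^-2]
Right side: [T^-2]

Both sides have the same dimensions, so the equation is dimensionally consistent.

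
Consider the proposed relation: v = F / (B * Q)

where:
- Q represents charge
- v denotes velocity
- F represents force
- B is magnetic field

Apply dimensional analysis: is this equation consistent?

Yes

Q (charge) has dimensions [I T].
v (velocity) has dimensions [L T^-1].
F (force) has dimensions [L M T^-2].
B (magnetic field) has dimensions [I^-1 M T^-2].

Left side: [L T^-1]
Right side: [L T^-1]

Both sides have the same dimensions, so the equation is dimensionally consistent.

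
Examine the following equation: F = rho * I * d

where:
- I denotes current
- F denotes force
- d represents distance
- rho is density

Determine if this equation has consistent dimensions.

No

I (current) has dimensions [I].
F (force) has dimensions [L M T^-2].
d (distance) has dimensions [L].
rho (density) has dimensions [L^-3 M].

Left side: [L M T^-2]
Right side: [I L^-2 M]

The two sides have different dimensions, so the equation is NOT dimensionally consistent.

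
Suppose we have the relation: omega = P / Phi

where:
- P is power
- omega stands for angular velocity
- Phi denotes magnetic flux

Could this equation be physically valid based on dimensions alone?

No

P (power) has dimensions [L^2 M T^-3].
omega (angular velocity) has dimensions [T^-1].
Phi (magnetic flux) has dimensions [I^-1 L^2 M T^-2].

Left side: [T^-1]
Right side: [I T^-1]

The two sides have different dimensions, so the equation is NOT dimensionally consistent.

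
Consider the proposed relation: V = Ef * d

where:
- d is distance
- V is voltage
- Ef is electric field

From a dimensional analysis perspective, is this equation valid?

Yes

d (distance) has dimensions [L].
V (voltage) has dimensions [I^-1 L^2 M T^-3].
Ef (electric field) has dimensions [I^-1 L M T^-3].

Left side: [I^-1 L^2 M T^-3]
Right side: [I^-1 L^2 M T^-3]

Both sides have the same dimensions, so the equation is dimensionally consistent.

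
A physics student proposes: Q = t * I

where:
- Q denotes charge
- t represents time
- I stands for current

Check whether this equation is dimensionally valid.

Yes

Q (charge) has dimensions [I T].
t (time) has dimensions [T].
I (current) has dimensions [I].

Left side: [I T]
Right side: [I T]

Both sides have the same dimensions, so the equation is dimensionally consistent.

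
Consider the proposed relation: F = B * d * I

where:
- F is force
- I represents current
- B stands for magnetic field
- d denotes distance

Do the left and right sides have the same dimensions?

Yes

F (force) has dimensions [L M T^-2].
I (current) has dimensions [I].
B (magnetic field) has dimensions [I^-1 M T^-2].
d (distance) has dimensions [L].

Left side: [L M T^-2]
Right side: [L M T^-2]

Both sides have the same dimensions, so the equation is dimensionally consistent.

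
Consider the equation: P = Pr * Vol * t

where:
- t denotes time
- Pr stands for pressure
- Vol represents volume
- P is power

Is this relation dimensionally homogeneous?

No

t (time) has dimensions [T].
Pr (pressure) has dimensions [L^-1 M T^-2].
Vol (volume) has dimensions [L^3].
P (power) has dimensions [L^2 M T^-3].

Left side: [L^2 M T^-3]
Right side: [L^2 M T^-1]

The two sides have different dimensions, so the equation is NOT dimensionally consistent.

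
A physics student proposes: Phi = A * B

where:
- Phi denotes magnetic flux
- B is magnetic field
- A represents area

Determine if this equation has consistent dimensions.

Yes

Phi (magnetic flux) has dimensions [I^-1 L^2 M T^-2].
B (magnetic field) has dimensions [I^-1 M T^-2].
A (area) has dimensions [L^2].

Left side: [I^-1 L^2 M T^-2]
Right side: [I^-1 L^2 M T^-2]

Both sides have the same dimensions, so the equation is dimensionally consistent.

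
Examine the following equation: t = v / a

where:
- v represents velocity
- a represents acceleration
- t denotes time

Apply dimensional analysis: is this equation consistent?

Yes

v (velocity) has dimensions [L T^-1].
a (acceleration) has dimensions [L T^-2].
t (time) has dimensions [T].

Left side: [T]
Right side: [T]

Both sides have the same dimensions, so the equation is dimensionally consistent.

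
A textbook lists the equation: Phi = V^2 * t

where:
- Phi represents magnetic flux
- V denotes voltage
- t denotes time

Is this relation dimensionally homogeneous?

No

Phi (magnetic flux) has dimensions [I^-1 L^2 M T^-2].
V (voltage) has dimensions [I^-1 L^2 M T^-3].
t (time) has dimensions [T].

Left side: [I^-1 L^2 M T^-2]
Right side: [I^-2 L^4 M^2 T^-5]

The two sides have different dimensions, so the equation is NOT dimensionally consistent.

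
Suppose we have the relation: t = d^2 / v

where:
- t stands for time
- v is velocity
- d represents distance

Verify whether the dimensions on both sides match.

No

t (time) has dimensions [T].
v (velocity) has dimensions [L T^-1].
d (distance) has dimensions [L].

Left side: [T]
Right side: [L T]

The two sides have different dimensions, so the equation is NOT dimensionally consistent.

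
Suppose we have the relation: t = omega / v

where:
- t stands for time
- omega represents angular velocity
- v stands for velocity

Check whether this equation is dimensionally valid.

No

t (time) has dimensions [T].
omega (angular velocity) has dimensions [T^-1].
v (velocity) has dimensions [L T^-1].

Left side: [T]
Right side: [L^-1]

The two sides have different dimensions, so the equation is NOT dimensionally consistent.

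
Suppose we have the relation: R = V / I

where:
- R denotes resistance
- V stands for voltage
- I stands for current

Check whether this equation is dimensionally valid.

Yes

R (resistance) has dimensions [I^-2 L^2 M T^-3].
V (voltage) has dimensions [I^-1 L^2 M T^-3].
I (current) has dimensions [I].

Left side: [I^-2 L^2 M T^-3]
Right side: [I^-2 L^2 M T^-3]

Both sides have the same dimensions, so the equation is dimensionally consistent.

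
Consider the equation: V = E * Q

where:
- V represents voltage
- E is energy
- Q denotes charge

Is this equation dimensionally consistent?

No

V (voltage) has dimensions [I^-1 L^2 M T^-3].
E (energy) has dimensions [L^2 M T^-2].
Q (charge) has dimensions [I T].

Left side: [I^-1 L^2 M T^-3]
Right side: [I L^2 M T^-1]

The two sides have different dimensions, so the equation is NOT dimensionally consistent.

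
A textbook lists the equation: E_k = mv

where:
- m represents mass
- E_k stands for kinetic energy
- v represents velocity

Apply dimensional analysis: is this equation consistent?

No

m (mass) has dimensions [M].
E_k (kinetic energy) has dimensions [L^2 M T^-2].
v (velocity) has dimensions [L T^-1].

Left side: [L^2 M T^-2]
Right side: [L M T^-1]

The two sides have different dimensions, so the equation is NOT dimensionally consistent.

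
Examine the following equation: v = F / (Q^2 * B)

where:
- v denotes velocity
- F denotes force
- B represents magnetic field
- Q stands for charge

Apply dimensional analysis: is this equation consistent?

No

v (velocity) has dimensions [L T^-1].
F (force) has dimensions [L M T^-2].
B (magnetic field) has dimensions [I^-1 M T^-2].
Q (charge) has dimensions [I T].

Left side: [L T^-1]
Right side: [I^-1 L T^-2]

The two sides have different dimensions, so the equation is NOT dimensionally consistent.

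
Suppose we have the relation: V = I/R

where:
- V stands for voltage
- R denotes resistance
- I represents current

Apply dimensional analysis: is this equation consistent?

No

V (voltage) has dimensions [I^-1 L^2 M T^-3].
R (resistance) has dimensions [I^-2 L^2 M T^-3].
I (current) has dimensions [I].

Left side: [I^-1 L^2 M T^-3]
Right side: [I^3 L^-2 M^-1 T^3]

The two sides have different dimensions, so the equation is NOT dimensionally consistent.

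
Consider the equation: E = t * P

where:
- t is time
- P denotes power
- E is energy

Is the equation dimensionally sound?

Yes

t (time) has dimensions [T].
P (power) has dimensions [L^2 M T^-3].
E (energy) has dimensions [L^2 M T^-2].

Left side: [L^2 M T^-2]
Right side: [L^2 M T^-2]

Both sides have the same dimensions, so the equation is dimensionally consistent.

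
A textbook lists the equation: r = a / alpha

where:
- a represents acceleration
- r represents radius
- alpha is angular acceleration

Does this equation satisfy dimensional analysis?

Yes

a (acceleration) has dimensions [L T^-2].
r (radius) has dimensions [L].
alpha (angular acceleration) has dimensions [T^-2].

Left side: [L]
Right side: [L]

Both sides have the same dimensions, so the equation is dimensionally consistent.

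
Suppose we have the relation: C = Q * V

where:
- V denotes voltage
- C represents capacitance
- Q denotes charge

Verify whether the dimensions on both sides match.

No

V (voltage) has dimensions [I^-1 L^2 M T^-3].
C (capacitance) has dimensions [I^2 L^-2 M^-1 T^4].
Q (charge) has dimensions [I T].

Left side: [I^2 L^-2 M^-1 T^4]
Right side: [L^2 M T^-2]

The two sides have different dimensions, so the equation is NOT dimensionally consistent.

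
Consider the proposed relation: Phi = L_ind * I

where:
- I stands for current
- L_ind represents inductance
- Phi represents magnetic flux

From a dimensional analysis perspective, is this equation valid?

Yes

I (current) has dimensions [I].
L_ind (inductance) has dimensions [I^-2 L^2 M T^-2].
Phi (magnetic flux) has dimensions [I^-1 L^2 M T^-2].

Left side: [I^-1 L^2 M T^-2]
Right side: [I^-1 L^2 M T^-2]

Both sides have the same dimensions, so the equation is dimensionally consistent.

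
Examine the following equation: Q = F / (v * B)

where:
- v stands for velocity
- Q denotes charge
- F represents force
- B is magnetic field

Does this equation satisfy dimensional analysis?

Yes

v (velocity) has dimensions [L T^-1].
Q (charge) has dimensions [I T].
F (force) has dimensions [L M T^-2].
B (magnetic field) has dimensions [I^-1 M T^-2].

Left side: [I T]
Right side: [I T]

Both sides have the same dimensions, so the equation is dimensionally consistent.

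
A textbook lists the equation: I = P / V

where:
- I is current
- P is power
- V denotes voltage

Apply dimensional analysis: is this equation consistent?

Yes

I (current) has dimensions [I].
P (power) has dimensions [L^2 M T^-3].
V (voltage) has dimensions [I^-1 L^2 M T^-3].

Left side: [I]
Right side: [I]

Both sides have the same dimensions, so the equation is dimensionally consistent.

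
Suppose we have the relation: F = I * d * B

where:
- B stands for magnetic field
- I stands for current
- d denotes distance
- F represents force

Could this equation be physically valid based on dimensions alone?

Yes

B (magnetic field) has dimensions [I^-1 M T^-2].
I (current) has dimensions [I].
d (distance) has dimensions [L].
F (force) has dimensions [L M T^-2].

Left side: [L M T^-2]
Right side: [L M T^-2]

Both sides have the same dimensions, so the equation is dimensionally consistent.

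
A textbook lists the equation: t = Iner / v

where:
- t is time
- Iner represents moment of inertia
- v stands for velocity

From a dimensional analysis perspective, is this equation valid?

No

t (time) has dimensions [T].
Iner (moment of inertia) has dimensions [L^2 M].
v (velocity) has dimensions [L T^-1].

Left side: [T]
Right side: [L M T]

The two sides have different dimensions, so the equation is NOT dimensionally consistent.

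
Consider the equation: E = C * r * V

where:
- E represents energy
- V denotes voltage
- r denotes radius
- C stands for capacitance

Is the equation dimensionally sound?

No

E (energy) has dimensions [L^2 M T^-2].
V (voltage) has dimensions [I^-1 L^2 M T^-3].
r (radius) has dimensions [L].
C (capacitance) has dimensions [I^2 L^-2 M^-1 T^4].

Left side: [L^2 M T^-2]
Right side: [I L T]

The two sides have different dimensions, so the equation is NOT dimensionally consistent.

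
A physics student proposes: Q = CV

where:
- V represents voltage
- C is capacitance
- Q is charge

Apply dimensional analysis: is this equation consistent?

Yes

V (voltage) has dimensions [I^-1 L^2 M T^-3].
C (capacitance) has dimensions [I^2 L^-2 M^-1 T^4].
Q (charge) has dimensions [I T].

Left side: [I T]
Right side: [I T]

Both sides have the same dimensions, so the equation is dimensionally consistent.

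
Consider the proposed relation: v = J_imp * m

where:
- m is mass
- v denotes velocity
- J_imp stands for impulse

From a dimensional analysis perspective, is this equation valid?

No

m (mass) has dimensions [M].
v (velocity) has dimensions [L T^-1].
J_imp (impulse) has dimensions [L M T^-1].

Left side: [L T^-1]
Right side: [L M^2 T^-1]

The two sides have different dimensions, so the equation is NOT dimensionally consistent.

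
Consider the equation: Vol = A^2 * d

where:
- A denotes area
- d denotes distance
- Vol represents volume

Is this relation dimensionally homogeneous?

No

A (area) has dimensions [L^2].
d (distance) has dimensions [L].
Vol (volume) has dimensions [L^3].

Left side: [L^3]
Right side: [L^5]

The two sides have different dimensions, so the equation is NOT dimensionally consistent.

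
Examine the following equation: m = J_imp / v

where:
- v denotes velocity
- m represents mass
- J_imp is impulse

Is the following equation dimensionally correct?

Yes

v (velocity) has dimensions [L T^-1].
m (mass) has dimensions [M].
J_imp (impulse) has dimensions [L M T^-1].

Left side: [M]
Right side: [M]

Both sides have the same dimensions, so the equation is dimensionally consistent.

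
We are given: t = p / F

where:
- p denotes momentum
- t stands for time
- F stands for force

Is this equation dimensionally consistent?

Yes

p (momentum) has dimensions [L M T^-1].
t (time) has dimensions [T].
F (force) has dimensions [L M T^-2].

Left side: [T]
Right side: [T]

Both sides have the same dimensions, so the equation is dimensionally consistent.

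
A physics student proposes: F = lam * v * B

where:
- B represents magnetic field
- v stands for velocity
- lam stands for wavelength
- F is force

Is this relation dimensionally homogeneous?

No

B (magnetic field) has dimensions [I^-1 M T^-2].
v (velocity) has dimensions [L T^-1].
lam (wavelength) has dimensions [L].
F (force) has dimensions [L M T^-2].

Left side: [L M T^-2]
Right side: [I^-1 L^2 M T^-3]

The two sides have different dimensions, so the equation is NOT dimensionally consistent.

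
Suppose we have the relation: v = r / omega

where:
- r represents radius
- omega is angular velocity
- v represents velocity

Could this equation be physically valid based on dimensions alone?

No

r (radius) has dimensions [L].
omega (angular velocity) has dimensions [T^-1].
v (velocity) has dimensions [L T^-1].

Left side: [L T^-1]
Right side: [L T]

The two sides have different dimensions, so the equation is NOT dimensionally consistent.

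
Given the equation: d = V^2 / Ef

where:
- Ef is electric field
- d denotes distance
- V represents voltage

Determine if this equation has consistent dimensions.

No

Ef (electric field) has dimensions [I^-1 L M T^-3].
d (distance) has dimensions [L].
V (voltage) has dimensions [I^-1 L^2 M T^-3].

Left side: [L]
Right side: [I^-1 L^3 M T^-3]

The two sides have different dimensions, so the equation is NOT dimensionally consistent.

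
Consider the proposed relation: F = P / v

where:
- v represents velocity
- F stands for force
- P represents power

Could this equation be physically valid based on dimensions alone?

Yes

v (velocity) has dimensions [L T^-1].
F (force) has dimensions [L M T^-2].
P (power) has dimensions [L^2 M T^-3].

Left side: [L M T^-2]
Right side: [L M T^-2]

Both sides have the same dimensions, so the equation is dimensionally consistent.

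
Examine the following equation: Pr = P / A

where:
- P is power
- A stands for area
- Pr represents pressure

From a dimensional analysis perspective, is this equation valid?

No

P (power) has dimensions [L^2 M T^-3].
A (area) has dimensions [L^2].
Pr (pressure) has dimensions [L^-1 M T^-2].

Left side: [L^-1 M T^-2]
Right side: [M T^-3]

The two sides have different dimensions, so the equation is NOT dimensionally consistent.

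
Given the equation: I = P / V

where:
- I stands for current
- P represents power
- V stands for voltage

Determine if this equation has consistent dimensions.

Yes

I (current) has dimensions [I].
P (power) has dimensions [L^2 M T^-3].
V (voltage) has dimensions [I^-1 L^2 M T^-3].

Left side: [I]
Right side: [I]

Both sides have the same dimensions, so the equation is dimensionally consistent.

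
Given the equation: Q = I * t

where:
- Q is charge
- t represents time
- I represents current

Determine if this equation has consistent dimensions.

Yes

Q (charge) has dimensions [I T].
t (time) has dimensions [T].
I (current) has dimensions [I].

Left side: [I T]
Right side: [I T]

Both sides have the same dimensions, so the equation is dimensionally consistent.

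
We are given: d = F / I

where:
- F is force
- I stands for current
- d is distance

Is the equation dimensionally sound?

No

F (force) has dimensions [L M T^-2].
I (current) has dimensions [I].
d (distance) has dimensions [L].

Left side: [L]
Right side: [I^-1 L M T^-2]

The two sides have different dimensions, so the equation is NOT dimensionally consistent.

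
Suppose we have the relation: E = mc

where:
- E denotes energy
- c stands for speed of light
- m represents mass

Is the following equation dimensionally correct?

No

E (energy) has dimensions [L^2 M T^-2].
c (speed of light) has dimensions [L T^-1].
m (mass) has dimensions [M].

Left side: [L^2 M T^-2]
Right side: [L M T^-1]

The two sides have different dimensions, so the equation is NOT dimensionally consistent.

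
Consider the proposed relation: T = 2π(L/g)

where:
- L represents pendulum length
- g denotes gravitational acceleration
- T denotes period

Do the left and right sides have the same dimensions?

No

L (pendulum length) has dimensions [L].
g (gravitational acceleration) has dimensions [L T^-2].
T (period) has dimensions [T].

Left side: [T]
Right side: [T^2]

The two sides have different dimensions, so the equation is NOT dimensionally consistent.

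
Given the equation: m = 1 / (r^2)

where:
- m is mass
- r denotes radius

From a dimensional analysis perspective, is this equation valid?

No

m (mass) has dimensions [M].
r (radius) has dimensions [L].

Left side: [M]
Right side: [L^-2]

The two sides have different dimensions, so the equation is NOT dimensionally consistent.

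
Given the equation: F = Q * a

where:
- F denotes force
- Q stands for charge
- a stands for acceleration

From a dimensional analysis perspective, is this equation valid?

No

F (force) has dimensions [L M T^-2].
Q (charge) has dimensions [I T].
a (acceleration) has dimensions [L T^-2].

Left side: [L M T^-2]
Right side: [I L T^-1]

The two sides have different dimensions, so the equation is NOT dimensionally consistent.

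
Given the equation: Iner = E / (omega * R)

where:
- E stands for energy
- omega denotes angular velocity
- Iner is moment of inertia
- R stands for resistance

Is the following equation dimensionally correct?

No

E (energy) has dimensions [L^2 M T^-2].
omega (angular velocity) has dimensions [T^-1].
Iner (moment of inertia) has dimensions [L^2 M].
R (resistance) has dimensions [I^-2 L^2 M T^-3].

Left side: [L^2 M]
Right side: [I^2 T^2]

The two sides have different dimensions, so the equation is NOT dimensionally consistent.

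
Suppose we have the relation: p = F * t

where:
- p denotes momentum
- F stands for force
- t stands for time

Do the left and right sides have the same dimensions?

Yes

p (momentum) has dimensions [L M T^-1].
F (force) has dimensions [L M T^-2].
t (time) has dimensions [T].

Left side: [L M T^-1]
Right side: [L M T^-1]

Both sides have the same dimensions, so the equation is dimensionally consistent.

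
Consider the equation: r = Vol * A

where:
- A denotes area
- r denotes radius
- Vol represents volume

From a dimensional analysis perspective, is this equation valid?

No

A (area) has dimensions [L^2].
r (radius) has dimensions [L].
Vol (volume) has dimensions [L^3].

Left side: [L]
Right side: [L^5]

The two sides have different dimensions, so the equation is NOT dimensionally consistent.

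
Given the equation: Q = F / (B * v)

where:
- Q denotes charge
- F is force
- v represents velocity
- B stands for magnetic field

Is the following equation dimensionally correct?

Yes

Q (charge) has dimensions [I T].
F (force) has dimensions [L M T^-2].
v (velocity) has dimensions [L T^-1].
B (magnetic field) has dimensions [I^-1 M T^-2].

Left side: [I T]
Right side: [I T]

Both sides have the same dimensions, so the equation is dimensionally consistent.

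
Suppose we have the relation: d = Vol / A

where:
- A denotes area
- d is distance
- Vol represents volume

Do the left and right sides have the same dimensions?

Yes

A (area) has dimensions [L^2].
d (distance) has dimensions [L].
Vol (volume) has dimensions [L^3].

Left side: [L]
Right side: [L]

Both sides have the same dimensions, so the equation is dimensionally consistent.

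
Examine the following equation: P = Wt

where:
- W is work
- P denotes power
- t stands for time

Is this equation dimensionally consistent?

No

W (work) has dimensions [L^2 M T^-2].
P (power) has dimensions [L^2 M T^-3].
t (time) has dimensions [T].

Left side: [L^2 M T^-3]
Right side: [L^2 M T^-1]

The two sides have different dimensions, so the equation is NOT dimensionally consistent.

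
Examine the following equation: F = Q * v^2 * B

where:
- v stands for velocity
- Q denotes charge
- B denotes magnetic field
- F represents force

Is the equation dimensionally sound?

No

v (velocity) has dimensions [L T^-1].
Q (charge) has dimensions [I T].
B (magnetic field) has dimensions [I^-1 M T^-2].
F (force) has dimensions [L M T^-2].

Left side: [L M T^-2]
Right side: [L^2 M T^-3]

The two sides have different dimensions, so the equation is NOT dimensionally consistent.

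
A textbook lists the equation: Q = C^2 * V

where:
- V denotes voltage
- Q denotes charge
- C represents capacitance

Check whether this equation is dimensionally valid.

No

V (voltage) has dimensions [I^-1 L^2 M T^-3].
Q (charge) has dimensions [I T].
C (capacitance) has dimensions [I^2 L^-2 M^-1 T^4].

Left side: [I T]
Right side: [I^3 L^-2 M^-1 T^5]

The two sides have different dimensions, so the equation is NOT dimensionally consistent.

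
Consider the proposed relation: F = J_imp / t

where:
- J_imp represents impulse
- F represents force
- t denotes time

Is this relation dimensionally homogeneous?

Yes

J_imp (impulse) has dimensions [L M T^-1].
F (force) has dimensions [L M T^-2].
t (time) has dimensions [T].

Left side: [L M T^-2]
Right side: [L M T^-2]

Both sides have the same dimensions, so the equation is dimensionally consistent.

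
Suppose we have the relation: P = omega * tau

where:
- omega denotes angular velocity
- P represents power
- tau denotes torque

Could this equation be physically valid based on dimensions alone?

Yes

omega (angular velocity) has dimensions [T^-1].
P (power) has dimensions [L^2 M T^-3].
tau (torque) has dimensions [L^2 M T^-2].

Left side: [L^2 M T^-3]
Right side: [L^2 M T^-3]

Both sides have the same dimensions, so the equation is dimensionally consistent.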